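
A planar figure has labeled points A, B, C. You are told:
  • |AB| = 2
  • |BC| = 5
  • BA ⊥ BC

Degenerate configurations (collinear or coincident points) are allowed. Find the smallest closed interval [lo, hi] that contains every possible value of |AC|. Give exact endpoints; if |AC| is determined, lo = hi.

|AB| ∈ {2}
|BC| ∈ {5}
|AC| ∈ {√(29)}

|AC| = √(29)  (≈ 5.3852)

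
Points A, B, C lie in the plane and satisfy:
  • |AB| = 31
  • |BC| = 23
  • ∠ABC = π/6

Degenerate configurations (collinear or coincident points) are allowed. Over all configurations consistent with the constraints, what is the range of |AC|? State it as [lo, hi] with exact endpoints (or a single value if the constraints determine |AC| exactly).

|AC| = √(1490 - 713·√(3))  (≈ 15.9702)

|AB| ∈ {31}
|BC| ∈ {23}
|AC| ∈ {√(1490 - 713·√(3))}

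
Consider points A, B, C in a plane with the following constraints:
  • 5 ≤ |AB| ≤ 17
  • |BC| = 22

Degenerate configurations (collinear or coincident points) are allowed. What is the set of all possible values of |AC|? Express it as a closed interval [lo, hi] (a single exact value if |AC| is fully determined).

|AB| ∈ [5, 17]
|BC| ∈ {22}
|AC| ∈ [5, 39]

|AC| ∈ [5, 39]  (≈ [5.0000, 39.0000])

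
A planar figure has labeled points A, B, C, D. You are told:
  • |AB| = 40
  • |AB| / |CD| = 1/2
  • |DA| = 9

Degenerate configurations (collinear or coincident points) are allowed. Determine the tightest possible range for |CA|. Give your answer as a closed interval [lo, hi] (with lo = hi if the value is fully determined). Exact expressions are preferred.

|AB| ∈ {40}
|AD| ∈ {9}
|CD| ∈ {80}
|BD| ∈ [31, 49]
|AC| ∈ [71, 89]
|BC| ∈ [31, 129]

|CA| ∈ [71, 89]  (≈ [71.0000, 89.0000])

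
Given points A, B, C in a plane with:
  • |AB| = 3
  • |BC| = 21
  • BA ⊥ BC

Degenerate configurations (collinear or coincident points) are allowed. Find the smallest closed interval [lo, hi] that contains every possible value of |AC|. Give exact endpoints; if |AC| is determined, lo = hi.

|AB| ∈ {3}
|BC| ∈ {21}
|AC| ∈ {15·√(2)}

|AC| = 15·√(2)  (≈ 21.2132)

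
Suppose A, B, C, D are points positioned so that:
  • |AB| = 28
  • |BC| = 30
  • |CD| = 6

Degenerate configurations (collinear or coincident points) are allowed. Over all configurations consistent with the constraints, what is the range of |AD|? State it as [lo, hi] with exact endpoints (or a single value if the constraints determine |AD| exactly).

|AD| ∈ [0, 64]  (≈ [0.0000, 64.0000])

|AB| ∈ {28}
|BC| ∈ {30}
|CD| ∈ {6}
|AC| ∈ [2, 58]
|BD| ∈ [24, 36]
|AD| ∈ [0, 64]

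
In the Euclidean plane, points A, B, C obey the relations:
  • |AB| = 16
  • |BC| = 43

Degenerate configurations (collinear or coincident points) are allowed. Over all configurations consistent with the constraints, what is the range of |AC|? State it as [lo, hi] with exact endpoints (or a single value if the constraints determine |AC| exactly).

|AC| ∈ [27, 59]  (≈ [27.0000, 59.0000])

|AB| ∈ {16}
|BC| ∈ {43}
|AC| ∈ [27, 59]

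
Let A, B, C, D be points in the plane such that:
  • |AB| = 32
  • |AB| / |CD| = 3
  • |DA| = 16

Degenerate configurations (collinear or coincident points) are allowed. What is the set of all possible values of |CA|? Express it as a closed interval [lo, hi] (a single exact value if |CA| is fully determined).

|AB| ∈ {32}
|AD| ∈ {16}
|CD| ∈ {32/3}
|BD| ∈ [16, 48]
|AC| ∈ [16/3, 80/3]
|BC| ∈ [16/3, 176/3]

|CA| ∈ [16/3, 80/3]  (≈ [5.3333, 26.6667])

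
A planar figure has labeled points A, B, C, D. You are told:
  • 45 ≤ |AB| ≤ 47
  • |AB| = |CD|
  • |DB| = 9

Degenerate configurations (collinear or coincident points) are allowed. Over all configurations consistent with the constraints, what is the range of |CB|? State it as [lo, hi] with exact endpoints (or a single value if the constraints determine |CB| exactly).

|CB| ∈ [36, 56]  (≈ [36.0000, 56.0000])

|AB| ∈ [45, 47]
|BD| ∈ {9}
|CD| ∈ [45, 47]
|AD| ∈ [36, 56]
|BC| ∈ [36, 56]
|AC| ∈ [0, 103]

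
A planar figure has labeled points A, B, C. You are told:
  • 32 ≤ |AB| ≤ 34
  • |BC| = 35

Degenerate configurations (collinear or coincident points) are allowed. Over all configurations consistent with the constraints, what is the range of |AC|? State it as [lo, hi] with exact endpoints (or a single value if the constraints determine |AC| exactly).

|AB| ∈ [32, 34]
|BC| ∈ {35}
|AC| ∈ [1, 69]

|AC| ∈ [1, 69]  (≈ [1.0000, 69.0000])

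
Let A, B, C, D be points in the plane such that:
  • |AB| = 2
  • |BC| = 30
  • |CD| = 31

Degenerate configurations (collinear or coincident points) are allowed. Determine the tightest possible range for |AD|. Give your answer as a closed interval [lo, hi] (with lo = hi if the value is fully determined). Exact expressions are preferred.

|AB| ∈ {2}
|BC| ∈ {30}
|CD| ∈ {31}
|AC| ∈ [28, 32]
|BD| ∈ [1, 61]
|AD| ∈ [0, 63]

|AD| ∈ [0, 63]  (≈ [0.0000, 63.0000])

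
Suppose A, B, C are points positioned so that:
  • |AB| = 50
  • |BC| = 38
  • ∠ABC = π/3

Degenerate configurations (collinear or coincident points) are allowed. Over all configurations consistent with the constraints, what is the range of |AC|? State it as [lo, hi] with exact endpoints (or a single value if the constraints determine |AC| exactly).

|AC| = 2·√(511)  (≈ 45.2106)

|AB| ∈ {50}
|BC| ∈ {38}
|AC| ∈ {2·√(511)}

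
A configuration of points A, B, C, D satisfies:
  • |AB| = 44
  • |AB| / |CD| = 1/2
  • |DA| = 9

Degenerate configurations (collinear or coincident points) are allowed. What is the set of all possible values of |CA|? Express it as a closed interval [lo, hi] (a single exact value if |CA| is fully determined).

|AB| ∈ {44}
|AD| ∈ {9}
|CD| ∈ {88}
|BD| ∈ [35, 53]
|AC| ∈ [79, 97]
|BC| ∈ [35, 141]

|CA| ∈ [79, 97]  (≈ [79.0000, 97.0000])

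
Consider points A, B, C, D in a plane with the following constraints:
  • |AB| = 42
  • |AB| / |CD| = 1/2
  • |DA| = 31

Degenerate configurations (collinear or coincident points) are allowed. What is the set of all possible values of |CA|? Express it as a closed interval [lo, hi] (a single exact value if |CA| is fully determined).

|CA| ∈ [53, 115]  (≈ [53.0000, 115.0000])

|AB| ∈ {42}
|AD| ∈ {31}
|CD| ∈ {84}
|BD| ∈ [11, 73]
|AC| ∈ [53, 115]
|BC| ∈ [11, 157]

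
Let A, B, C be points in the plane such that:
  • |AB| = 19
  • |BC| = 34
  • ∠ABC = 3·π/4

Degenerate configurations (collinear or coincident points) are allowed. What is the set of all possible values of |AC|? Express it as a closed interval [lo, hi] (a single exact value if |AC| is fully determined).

|AC| = √(646·√(2) + 1517)  (≈ 49.3009)

|AB| ∈ {19}
|BC| ∈ {34}
|AC| ∈ {√(646·√(2) + 1517)}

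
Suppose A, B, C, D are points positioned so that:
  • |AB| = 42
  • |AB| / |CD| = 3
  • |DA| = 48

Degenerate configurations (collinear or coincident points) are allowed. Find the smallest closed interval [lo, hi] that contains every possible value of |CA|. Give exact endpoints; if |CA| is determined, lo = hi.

|AB| ∈ {42}
|AD| ∈ {48}
|CD| ∈ {14}
|BD| ∈ [6, 90]
|AC| ∈ [34, 62]
|BC| ∈ [0, 104]

|CA| ∈ [34, 62]  (≈ [34.0000, 62.0000])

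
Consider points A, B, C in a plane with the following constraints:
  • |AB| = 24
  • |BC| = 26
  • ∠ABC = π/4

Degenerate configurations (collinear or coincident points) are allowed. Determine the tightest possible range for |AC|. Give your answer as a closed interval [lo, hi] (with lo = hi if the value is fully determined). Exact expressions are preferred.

|AC| = 2·√(313 - 156·√(2))  (≈ 19.2232)

|AB| ∈ {24}
|BC| ∈ {26}
|AC| ∈ {2·√(313 - 156·√(2))}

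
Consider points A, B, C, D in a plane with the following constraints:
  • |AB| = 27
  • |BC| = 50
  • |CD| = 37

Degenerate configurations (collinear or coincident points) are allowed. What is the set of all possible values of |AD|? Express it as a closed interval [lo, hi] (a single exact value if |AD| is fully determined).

|AB| ∈ {27}
|BC| ∈ {50}
|CD| ∈ {37}
|AC| ∈ [23, 77]
|BD| ∈ [13, 87]
|AD| ∈ [0, 114]

|AD| ∈ [0, 114]  (≈ [0.0000, 114.0000])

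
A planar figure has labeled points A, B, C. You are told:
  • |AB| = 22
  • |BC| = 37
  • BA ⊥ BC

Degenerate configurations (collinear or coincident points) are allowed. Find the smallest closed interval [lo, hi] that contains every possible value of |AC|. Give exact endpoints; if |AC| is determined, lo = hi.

|AB| ∈ {22}
|BC| ∈ {37}
|AC| ∈ {√(1853)}

|AC| = √(1853)  (≈ 43.0465)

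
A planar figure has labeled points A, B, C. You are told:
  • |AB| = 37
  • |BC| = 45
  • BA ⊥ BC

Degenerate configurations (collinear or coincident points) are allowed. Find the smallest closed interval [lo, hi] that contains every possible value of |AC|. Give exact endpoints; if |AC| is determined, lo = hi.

|AB| ∈ {37}
|BC| ∈ {45}
|AC| ∈ {√(3394)}

|AC| = √(3394)  (≈ 58.2580)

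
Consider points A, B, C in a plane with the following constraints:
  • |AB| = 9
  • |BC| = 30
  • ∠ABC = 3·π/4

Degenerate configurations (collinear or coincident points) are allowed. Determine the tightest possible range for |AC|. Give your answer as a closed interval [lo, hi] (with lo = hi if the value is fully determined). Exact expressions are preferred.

|AC| = 3·√(30·√(2) + 109)  (≈ 36.9166)

|AB| ∈ {9}
|BC| ∈ {30}
|AC| ∈ {3·√(30·√(2) + 109)}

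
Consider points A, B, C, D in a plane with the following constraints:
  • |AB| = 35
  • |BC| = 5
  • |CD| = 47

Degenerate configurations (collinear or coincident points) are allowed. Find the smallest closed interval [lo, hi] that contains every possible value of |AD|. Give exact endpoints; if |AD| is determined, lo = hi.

|AB| ∈ {35}
|BC| ∈ {5}
|CD| ∈ {47}
|AC| ∈ [30, 40]
|BD| ∈ [42, 52]
|AD| ∈ [7, 87]

|AD| ∈ [7, 87]  (≈ [7.0000, 87.0000])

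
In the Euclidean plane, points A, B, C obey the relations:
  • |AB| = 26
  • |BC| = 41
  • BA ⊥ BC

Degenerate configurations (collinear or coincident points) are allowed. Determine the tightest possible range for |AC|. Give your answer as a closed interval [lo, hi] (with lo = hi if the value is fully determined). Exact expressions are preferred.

|AB| ∈ {26}
|BC| ∈ {41}
|AC| ∈ {√(2357)}

|AC| = √(2357)  (≈ 48.5489)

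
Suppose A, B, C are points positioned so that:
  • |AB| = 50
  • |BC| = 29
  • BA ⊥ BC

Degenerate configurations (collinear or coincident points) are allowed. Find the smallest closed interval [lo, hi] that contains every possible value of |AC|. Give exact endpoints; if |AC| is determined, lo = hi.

|AB| ∈ {50}
|BC| ∈ {29}
|AC| ∈ {√(3341)}

|AC| = √(3341)  (≈ 57.8014)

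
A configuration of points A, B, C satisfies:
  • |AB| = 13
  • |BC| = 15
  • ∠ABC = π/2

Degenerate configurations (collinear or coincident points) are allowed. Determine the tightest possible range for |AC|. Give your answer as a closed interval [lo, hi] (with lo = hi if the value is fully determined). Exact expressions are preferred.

|AB| ∈ {13}
|BC| ∈ {15}
|AC| ∈ {√(394)}

|AC| = √(394)  (≈ 19.8494)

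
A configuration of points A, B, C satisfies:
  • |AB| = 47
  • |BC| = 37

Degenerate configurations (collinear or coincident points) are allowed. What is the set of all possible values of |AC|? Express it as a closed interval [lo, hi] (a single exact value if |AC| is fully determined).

|AC| ∈ [10, 84]  (≈ [10.0000, 84.0000])

|AB| ∈ {47}
|BC| ∈ {37}
|AC| ∈ [10, 84]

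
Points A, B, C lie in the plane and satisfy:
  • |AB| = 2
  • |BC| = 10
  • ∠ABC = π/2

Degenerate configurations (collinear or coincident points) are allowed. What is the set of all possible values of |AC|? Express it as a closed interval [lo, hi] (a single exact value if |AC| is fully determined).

|AB| ∈ {2}
|BC| ∈ {10}
|AC| ∈ {2·√(26)}

|AC| = 2·√(26)  (≈ 10.1980)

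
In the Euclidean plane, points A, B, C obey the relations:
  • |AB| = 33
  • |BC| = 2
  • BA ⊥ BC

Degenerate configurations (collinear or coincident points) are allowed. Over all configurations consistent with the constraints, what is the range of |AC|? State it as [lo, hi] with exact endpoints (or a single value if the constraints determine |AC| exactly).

|AB| ∈ {33}
|BC| ∈ {2}
|AC| ∈ {√(1093)}

|AC| = √(1093)  (≈ 33.0606)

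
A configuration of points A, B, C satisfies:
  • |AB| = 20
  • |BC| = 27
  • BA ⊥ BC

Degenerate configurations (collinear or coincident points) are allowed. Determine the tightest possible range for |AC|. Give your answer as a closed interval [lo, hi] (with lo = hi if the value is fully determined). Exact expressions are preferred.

|AB| ∈ {20}
|BC| ∈ {27}
|AC| ∈ {√(1129)}

|AC| = √(1129)  (≈ 33.6006)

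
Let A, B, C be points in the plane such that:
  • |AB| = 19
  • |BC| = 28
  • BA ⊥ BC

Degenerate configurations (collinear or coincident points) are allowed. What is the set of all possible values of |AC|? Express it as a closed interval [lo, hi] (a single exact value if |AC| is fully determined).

|AB| ∈ {19}
|BC| ∈ {28}
|AC| ∈ {√(1145)}

|AC| = √(1145)  (≈ 33.8378)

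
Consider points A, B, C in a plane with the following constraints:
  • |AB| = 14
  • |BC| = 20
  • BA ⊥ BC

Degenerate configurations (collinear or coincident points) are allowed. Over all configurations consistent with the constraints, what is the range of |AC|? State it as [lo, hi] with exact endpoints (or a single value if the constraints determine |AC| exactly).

|AC| = 2·√(149)  (≈ 24.4131)

|AB| ∈ {14}
|BC| ∈ {20}
|AC| ∈ {2·√(149)}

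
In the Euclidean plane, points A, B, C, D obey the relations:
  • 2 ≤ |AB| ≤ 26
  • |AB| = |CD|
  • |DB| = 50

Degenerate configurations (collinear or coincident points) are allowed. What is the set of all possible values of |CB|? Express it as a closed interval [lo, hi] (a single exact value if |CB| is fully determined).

|CB| ∈ [24, 76]  (≈ [24.0000, 76.0000])

|AB| ∈ [2, 26]
|BD| ∈ {50}
|CD| ∈ [2, 26]
|AD| ∈ [24, 76]
|BC| ∈ [24, 76]
|AC| ∈ [0, 102]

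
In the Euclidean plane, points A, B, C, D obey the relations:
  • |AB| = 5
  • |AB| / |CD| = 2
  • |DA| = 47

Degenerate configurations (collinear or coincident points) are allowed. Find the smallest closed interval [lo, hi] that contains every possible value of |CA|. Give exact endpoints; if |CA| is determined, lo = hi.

|AB| ∈ {5}
|AD| ∈ {47}
|CD| ∈ {5/2}
|BD| ∈ [42, 52]
|AC| ∈ [89/2, 99/2]
|BC| ∈ [79/2, 109/2]

|CA| ∈ [89/2, 99/2]  (≈ [44.5000, 49.5000])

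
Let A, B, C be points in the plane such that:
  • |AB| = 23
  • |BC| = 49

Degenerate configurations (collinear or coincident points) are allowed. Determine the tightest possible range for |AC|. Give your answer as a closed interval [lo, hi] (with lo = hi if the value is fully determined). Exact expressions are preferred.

|AB| ∈ {23}
|BC| ∈ {49}
|AC| ∈ [26, 72]

|AC| ∈ [26, 72]  (≈ [26.0000, 72.0000])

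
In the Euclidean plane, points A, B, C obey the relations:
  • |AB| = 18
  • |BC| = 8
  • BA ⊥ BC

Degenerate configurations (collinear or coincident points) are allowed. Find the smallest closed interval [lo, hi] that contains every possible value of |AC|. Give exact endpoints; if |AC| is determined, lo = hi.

|AC| = 2·√(97)  (≈ 19.6977)

|AB| ∈ {18}
|BC| ∈ {8}
|AC| ∈ {2·√(97)}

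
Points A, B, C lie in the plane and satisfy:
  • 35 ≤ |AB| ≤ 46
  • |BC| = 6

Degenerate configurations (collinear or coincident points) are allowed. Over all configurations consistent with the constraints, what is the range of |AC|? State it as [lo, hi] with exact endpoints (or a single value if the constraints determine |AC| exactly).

|AB| ∈ [35, 46]
|BC| ∈ {6}
|AC| ∈ [29, 52]

|AC| ∈ [29, 52]  (≈ [29.0000, 52.0000])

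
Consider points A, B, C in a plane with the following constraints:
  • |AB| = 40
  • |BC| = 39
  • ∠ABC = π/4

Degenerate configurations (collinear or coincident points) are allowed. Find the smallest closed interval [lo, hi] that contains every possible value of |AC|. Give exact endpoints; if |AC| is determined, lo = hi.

|AC| = √(3121 - 1560·√(2))  (≈ 30.2461)

|AB| ∈ {40}
|BC| ∈ {39}
|AC| ∈ {√(3121 - 1560·√(2))}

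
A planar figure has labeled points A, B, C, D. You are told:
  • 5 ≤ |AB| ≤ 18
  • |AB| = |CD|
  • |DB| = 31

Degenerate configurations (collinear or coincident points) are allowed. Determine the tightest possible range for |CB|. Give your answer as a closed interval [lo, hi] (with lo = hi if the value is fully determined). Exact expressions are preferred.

|AB| ∈ [5, 18]
|BD| ∈ {31}
|CD| ∈ [5, 18]
|AD| ∈ [13, 49]
|BC| ∈ [13, 49]
|AC| ∈ [0, 67]

|CB| ∈ [13, 49]  (≈ [13.0000, 49.0000])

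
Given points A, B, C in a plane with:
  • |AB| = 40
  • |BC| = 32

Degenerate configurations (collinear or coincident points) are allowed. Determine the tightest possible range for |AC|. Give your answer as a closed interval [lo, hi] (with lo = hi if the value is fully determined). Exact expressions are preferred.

|AB| ∈ {40}
|BC| ∈ {32}
|AC| ∈ [8, 72]

|AC| ∈ [8, 72]  (≈ [8.0000, 72.0000])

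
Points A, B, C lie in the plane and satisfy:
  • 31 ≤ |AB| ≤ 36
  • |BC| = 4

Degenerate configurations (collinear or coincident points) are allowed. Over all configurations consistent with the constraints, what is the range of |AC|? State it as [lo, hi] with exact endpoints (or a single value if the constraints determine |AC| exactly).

|AC| ∈ [27, 40]  (≈ [27.0000, 40.0000])

|AB| ∈ [31, 36]
|BC| ∈ {4}
|AC| ∈ [27, 40]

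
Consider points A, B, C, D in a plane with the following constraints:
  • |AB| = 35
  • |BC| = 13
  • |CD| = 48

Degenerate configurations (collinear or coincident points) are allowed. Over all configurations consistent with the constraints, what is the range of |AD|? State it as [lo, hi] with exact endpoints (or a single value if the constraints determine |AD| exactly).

|AB| ∈ {35}
|BC| ∈ {13}
|CD| ∈ {48}
|AC| ∈ [22, 48]
|BD| ∈ [35, 61]
|AD| ∈ [0, 96]

|AD| ∈ [0, 96]  (≈ [0.0000, 96.0000])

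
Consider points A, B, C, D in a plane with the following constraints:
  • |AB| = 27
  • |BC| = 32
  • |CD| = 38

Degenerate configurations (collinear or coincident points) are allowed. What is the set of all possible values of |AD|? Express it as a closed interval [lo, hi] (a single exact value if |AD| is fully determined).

|AD| ∈ [0, 97]  (≈ [0.0000, 97.0000])

|AB| ∈ {27}
|BC| ∈ {32}
|CD| ∈ {38}
|AC| ∈ [5, 59]
|BD| ∈ [6, 70]
|AD| ∈ [0, 97]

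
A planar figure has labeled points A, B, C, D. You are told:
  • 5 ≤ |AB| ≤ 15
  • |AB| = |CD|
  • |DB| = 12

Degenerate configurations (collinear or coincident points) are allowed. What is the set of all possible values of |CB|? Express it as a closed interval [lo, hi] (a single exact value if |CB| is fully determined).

|CB| ∈ [0, 27]  (≈ [0.0000, 27.0000])

|AB| ∈ [5, 15]
|BD| ∈ {12}
|CD| ∈ [5, 15]
|AD| ∈ [0, 27]
|BC| ∈ [0, 27]
|AC| ∈ [0, 42]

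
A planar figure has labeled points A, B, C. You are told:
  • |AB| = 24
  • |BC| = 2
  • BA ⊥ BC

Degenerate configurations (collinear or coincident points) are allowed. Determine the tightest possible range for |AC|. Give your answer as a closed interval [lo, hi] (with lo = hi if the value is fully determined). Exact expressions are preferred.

|AB| ∈ {24}
|BC| ∈ {2}
|AC| ∈ {2·√(145)}

|AC| = 2·√(145)  (≈ 24.0832)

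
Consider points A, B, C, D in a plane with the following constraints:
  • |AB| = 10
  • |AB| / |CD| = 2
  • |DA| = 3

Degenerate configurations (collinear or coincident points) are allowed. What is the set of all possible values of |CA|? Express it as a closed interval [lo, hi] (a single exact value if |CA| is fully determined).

|CA| ∈ [2, 8]  (≈ [2.0000, 8.0000])

|AB| ∈ {10}
|AD| ∈ {3}
|CD| ∈ {5}
|BD| ∈ [7, 13]
|AC| ∈ [2, 8]
|BC| ∈ [2, 18]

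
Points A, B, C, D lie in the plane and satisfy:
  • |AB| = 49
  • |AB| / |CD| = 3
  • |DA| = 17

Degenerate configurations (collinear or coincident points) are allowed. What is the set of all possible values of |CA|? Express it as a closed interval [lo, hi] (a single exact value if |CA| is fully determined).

|CA| ∈ [2/3, 100/3]  (≈ [0.6667, 33.3333])

|AB| ∈ {49}
|AD| ∈ {17}
|CD| ∈ {49/3}
|BD| ∈ [32, 66]
|AC| ∈ [2/3, 100/3]
|BC| ∈ [47/3, 247/3]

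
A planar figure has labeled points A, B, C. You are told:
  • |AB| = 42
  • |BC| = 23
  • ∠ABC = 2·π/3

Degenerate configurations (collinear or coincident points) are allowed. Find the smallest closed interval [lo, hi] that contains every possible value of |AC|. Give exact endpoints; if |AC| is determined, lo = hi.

|AB| ∈ {42}
|BC| ∈ {23}
|AC| ∈ {√(3259)}

|AC| = √(3259)  (≈ 57.0877)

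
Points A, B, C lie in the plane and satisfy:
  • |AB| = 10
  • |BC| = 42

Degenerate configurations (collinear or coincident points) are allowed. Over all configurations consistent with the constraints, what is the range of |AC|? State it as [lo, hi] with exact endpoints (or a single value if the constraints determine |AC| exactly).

|AC| ∈ [32, 52]  (≈ [32.0000, 52.0000])

|AB| ∈ {10}
|BC| ∈ {42}
|AC| ∈ [32, 52]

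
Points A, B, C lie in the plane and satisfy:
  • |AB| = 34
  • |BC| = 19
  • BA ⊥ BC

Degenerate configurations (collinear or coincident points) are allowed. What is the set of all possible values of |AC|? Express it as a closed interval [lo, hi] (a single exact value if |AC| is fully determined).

|AB| ∈ {34}
|BC| ∈ {19}
|AC| ∈ {√(1517)}

|AC| = √(1517)  (≈ 38.9487)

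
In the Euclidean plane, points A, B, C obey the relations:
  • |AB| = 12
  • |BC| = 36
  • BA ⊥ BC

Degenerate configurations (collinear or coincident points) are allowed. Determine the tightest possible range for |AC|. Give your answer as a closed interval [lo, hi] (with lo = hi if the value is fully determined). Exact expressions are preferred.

|AC| = 12·√(10)  (≈ 37.9473)

|AB| ∈ {12}
|BC| ∈ {36}
|AC| ∈ {12·√(10)}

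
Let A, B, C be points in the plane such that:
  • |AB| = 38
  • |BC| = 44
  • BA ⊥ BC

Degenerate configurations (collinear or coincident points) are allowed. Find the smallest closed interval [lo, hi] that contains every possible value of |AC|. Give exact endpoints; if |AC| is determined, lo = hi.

|AC| = 26·√(5)  (≈ 58.1378)

|AB| ∈ {38}
|BC| ∈ {44}
|AC| ∈ {26·√(5)}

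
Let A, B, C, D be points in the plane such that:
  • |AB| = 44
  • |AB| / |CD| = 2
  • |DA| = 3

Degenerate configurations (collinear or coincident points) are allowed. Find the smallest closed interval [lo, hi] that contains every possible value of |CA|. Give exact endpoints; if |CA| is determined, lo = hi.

|CA| ∈ [19, 25]  (≈ [19.0000, 25.0000])

|AB| ∈ {44}
|AD| ∈ {3}
|CD| ∈ {22}
|BD| ∈ [41, 47]
|AC| ∈ [19, 25]
|BC| ∈ [19, 69]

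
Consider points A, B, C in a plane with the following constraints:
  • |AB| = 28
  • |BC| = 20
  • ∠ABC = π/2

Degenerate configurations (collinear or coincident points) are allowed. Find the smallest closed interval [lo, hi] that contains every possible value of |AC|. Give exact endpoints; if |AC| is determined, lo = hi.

|AB| ∈ {28}
|BC| ∈ {20}
|AC| ∈ {4·√(74)}

|AC| = 4·√(74)  (≈ 34.4093)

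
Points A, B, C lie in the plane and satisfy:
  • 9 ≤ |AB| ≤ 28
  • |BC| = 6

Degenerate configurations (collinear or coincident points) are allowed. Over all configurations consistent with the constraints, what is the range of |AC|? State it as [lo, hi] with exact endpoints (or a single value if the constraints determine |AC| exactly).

|AB| ∈ [9, 28]
|BC| ∈ {6}
|AC| ∈ [3, 34]

|AC| ∈ [3, 34]  (≈ [3.0000, 34.0000])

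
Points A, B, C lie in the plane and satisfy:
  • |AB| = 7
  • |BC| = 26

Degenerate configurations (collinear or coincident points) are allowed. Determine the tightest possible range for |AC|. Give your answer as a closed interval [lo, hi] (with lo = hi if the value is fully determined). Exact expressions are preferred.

|AC| ∈ [19, 33]  (≈ [19.0000, 33.0000])

|AB| ∈ {7}
|BC| ∈ {26}
|AC| ∈ [19, 33]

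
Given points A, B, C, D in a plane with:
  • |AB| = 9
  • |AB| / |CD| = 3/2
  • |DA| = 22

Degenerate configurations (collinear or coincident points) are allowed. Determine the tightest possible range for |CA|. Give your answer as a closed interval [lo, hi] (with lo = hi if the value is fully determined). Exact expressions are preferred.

|AB| ∈ {9}
|AD| ∈ {22}
|CD| ∈ {6}
|BD| ∈ [13, 31]
|AC| ∈ [16, 28]
|BC| ∈ [7, 37]

|CA| ∈ [16, 28]  (≈ [16.0000, 28.0000])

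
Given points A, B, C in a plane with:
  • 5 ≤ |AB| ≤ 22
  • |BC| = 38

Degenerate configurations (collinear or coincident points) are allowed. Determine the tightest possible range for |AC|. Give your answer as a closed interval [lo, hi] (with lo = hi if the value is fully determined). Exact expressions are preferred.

|AC| ∈ [16, 60]  (≈ [16.0000, 60.0000])

|AB| ∈ [5, 22]
|BC| ∈ {38}
|AC| ∈ [16, 60]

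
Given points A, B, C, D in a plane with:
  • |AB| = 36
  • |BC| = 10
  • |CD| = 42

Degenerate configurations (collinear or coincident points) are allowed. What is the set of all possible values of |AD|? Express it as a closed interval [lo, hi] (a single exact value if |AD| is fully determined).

|AD| ∈ [0, 88]  (≈ [0.0000, 88.0000])

|AB| ∈ {36}
|BC| ∈ {10}
|CD| ∈ {42}
|AC| ∈ [26, 46]
|BD| ∈ [32, 52]
|AD| ∈ [0, 88]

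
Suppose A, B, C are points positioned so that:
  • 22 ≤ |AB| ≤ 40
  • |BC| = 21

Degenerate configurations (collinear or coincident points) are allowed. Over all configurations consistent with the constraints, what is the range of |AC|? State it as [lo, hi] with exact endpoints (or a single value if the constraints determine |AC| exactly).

|AB| ∈ [22, 40]
|BC| ∈ {21}
|AC| ∈ [1, 61]

|AC| ∈ [1, 61]  (≈ [1.0000, 61.0000])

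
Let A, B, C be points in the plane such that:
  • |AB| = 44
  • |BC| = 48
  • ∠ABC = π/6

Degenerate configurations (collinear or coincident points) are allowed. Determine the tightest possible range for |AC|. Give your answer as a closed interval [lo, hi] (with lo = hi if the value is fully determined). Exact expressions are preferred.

|AC| = 4·√(265 - 132·√(3))  (≈ 24.1228)

|AB| ∈ {44}
|BC| ∈ {48}
|AC| ∈ {4·√(265 - 132·√(3))}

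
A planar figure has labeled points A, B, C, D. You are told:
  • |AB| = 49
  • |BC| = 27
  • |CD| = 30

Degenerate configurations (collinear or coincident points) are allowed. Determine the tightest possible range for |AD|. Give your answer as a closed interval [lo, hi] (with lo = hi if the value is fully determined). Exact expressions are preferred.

|AB| ∈ {49}
|BC| ∈ {27}
|CD| ∈ {30}
|AC| ∈ [22, 76]
|BD| ∈ [3, 57]
|AD| ∈ [0, 106]

|AD| ∈ [0, 106]  (≈ [0.0000, 106.0000])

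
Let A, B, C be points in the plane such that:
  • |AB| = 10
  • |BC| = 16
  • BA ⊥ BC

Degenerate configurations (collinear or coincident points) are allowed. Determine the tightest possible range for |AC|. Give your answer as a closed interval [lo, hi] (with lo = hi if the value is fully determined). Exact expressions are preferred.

|AC| = 2·√(89)  (≈ 18.8680)

|AB| ∈ {10}
|BC| ∈ {16}
|AC| ∈ {2·√(89)}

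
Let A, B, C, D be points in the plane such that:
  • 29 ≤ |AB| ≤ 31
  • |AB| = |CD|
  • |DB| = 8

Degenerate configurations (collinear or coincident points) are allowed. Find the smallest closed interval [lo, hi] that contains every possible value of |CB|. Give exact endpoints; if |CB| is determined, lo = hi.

|AB| ∈ [29, 31]
|BD| ∈ {8}
|CD| ∈ [29, 31]
|AD| ∈ [21, 39]
|BC| ∈ [21, 39]
|AC| ∈ [0, 70]

|CB| ∈ [21, 39]  (≈ [21.0000, 39.0000])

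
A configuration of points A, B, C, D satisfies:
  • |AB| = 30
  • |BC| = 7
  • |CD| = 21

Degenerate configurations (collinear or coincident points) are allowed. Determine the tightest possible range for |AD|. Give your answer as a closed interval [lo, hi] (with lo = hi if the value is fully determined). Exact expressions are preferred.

|AB| ∈ {30}
|BC| ∈ {7}
|CD| ∈ {21}
|AC| ∈ [23, 37]
|BD| ∈ [14, 28]
|AD| ∈ [2, 58]

|AD| ∈ [2, 58]  (≈ [2.0000, 58.0000])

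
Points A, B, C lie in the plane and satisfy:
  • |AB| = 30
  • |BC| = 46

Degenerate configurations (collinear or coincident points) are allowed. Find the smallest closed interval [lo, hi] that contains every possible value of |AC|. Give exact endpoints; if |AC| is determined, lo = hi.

|AB| ∈ {30}
|BC| ∈ {46}
|AC| ∈ [16, 76]

|AC| ∈ [16, 76]  (≈ [16.0000, 76.0000])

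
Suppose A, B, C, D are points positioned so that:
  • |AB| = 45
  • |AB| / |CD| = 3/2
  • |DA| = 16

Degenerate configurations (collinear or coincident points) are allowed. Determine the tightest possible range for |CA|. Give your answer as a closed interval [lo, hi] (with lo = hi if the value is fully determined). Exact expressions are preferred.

|CA| ∈ [14, 46]  (≈ [14.0000, 46.0000])

|AB| ∈ {45}
|AD| ∈ {16}
|CD| ∈ {30}
|BD| ∈ [29, 61]
|AC| ∈ [14, 46]
|BC| ∈ [0, 91]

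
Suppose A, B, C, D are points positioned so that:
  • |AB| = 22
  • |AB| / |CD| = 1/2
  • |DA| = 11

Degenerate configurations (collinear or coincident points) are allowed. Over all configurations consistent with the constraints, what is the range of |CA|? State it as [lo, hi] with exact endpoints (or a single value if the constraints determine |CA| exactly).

|CA| ∈ [33, 55]  (≈ [33.0000, 55.0000])

|AB| ∈ {22}
|AD| ∈ {11}
|CD| ∈ {44}
|BD| ∈ [11, 33]
|AC| ∈ [33, 55]
|BC| ∈ [11, 77]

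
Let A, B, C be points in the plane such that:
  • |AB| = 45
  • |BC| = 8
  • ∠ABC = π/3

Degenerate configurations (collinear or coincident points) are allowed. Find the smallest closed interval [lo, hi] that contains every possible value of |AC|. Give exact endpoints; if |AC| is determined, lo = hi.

|AC| = √(1729)  (≈ 41.5812)

|AB| ∈ {45}
|BC| ∈ {8}
|AC| ∈ {√(1729)}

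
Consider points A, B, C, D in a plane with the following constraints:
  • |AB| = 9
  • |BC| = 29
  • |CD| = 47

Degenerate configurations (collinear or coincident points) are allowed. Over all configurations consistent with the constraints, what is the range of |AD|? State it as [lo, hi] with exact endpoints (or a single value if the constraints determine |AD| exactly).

|AD| ∈ [9, 85]  (≈ [9.0000, 85.0000])

|AB| ∈ {9}
|BC| ∈ {29}
|CD| ∈ {47}
|AC| ∈ [20, 38]
|BD| ∈ [18, 76]
|AD| ∈ [9, 85]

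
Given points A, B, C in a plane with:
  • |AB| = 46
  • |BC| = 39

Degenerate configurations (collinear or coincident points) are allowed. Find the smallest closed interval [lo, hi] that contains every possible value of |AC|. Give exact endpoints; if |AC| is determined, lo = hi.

|AC| ∈ [7, 85]  (≈ [7.0000, 85.0000])

|AB| ∈ {46}
|BC| ∈ {39}
|AC| ∈ [7, 85]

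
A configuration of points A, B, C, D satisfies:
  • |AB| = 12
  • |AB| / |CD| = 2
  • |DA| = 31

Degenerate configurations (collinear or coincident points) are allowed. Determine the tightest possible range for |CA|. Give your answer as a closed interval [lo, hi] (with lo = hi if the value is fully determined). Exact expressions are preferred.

|CA| ∈ [25, 37]  (≈ [25.0000, 37.0000])

|AB| ∈ {12}
|AD| ∈ {31}
|CD| ∈ {6}
|BD| ∈ [19, 43]
|AC| ∈ [25, 37]
|BC| ∈ [13, 49]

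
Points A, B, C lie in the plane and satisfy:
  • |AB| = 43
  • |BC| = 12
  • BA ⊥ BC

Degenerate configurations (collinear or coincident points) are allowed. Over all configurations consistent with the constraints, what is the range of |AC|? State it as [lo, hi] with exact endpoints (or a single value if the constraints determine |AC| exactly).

|AB| ∈ {43}
|BC| ∈ {12}
|AC| ∈ {√(1993)}

|AC| = √(1993)  (≈ 44.6430)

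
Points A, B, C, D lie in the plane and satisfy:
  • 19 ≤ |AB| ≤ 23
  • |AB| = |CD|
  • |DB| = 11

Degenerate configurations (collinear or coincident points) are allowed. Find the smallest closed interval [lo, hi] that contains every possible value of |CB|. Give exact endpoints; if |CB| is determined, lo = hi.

|AB| ∈ [19, 23]
|BD| ∈ {11}
|CD| ∈ [19, 23]
|AD| ∈ [8, 34]
|BC| ∈ [8, 34]
|AC| ∈ [0, 57]

|CB| ∈ [8, 34]  (≈ [8.0000, 34.0000])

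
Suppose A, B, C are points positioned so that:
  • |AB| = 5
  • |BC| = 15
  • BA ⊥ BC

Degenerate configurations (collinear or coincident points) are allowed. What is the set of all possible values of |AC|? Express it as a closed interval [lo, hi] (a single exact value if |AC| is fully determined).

|AB| ∈ {5}
|BC| ∈ {15}
|AC| ∈ {5·√(10)}

|AC| = 5·√(10)  (≈ 15.8114)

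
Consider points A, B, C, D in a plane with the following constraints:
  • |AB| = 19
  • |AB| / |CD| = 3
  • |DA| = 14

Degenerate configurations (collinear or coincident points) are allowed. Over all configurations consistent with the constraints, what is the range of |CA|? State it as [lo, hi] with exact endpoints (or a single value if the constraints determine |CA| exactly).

|CA| ∈ [23/3, 61/3]  (≈ [7.6667, 20.3333])

|AB| ∈ {19}
|AD| ∈ {14}
|CD| ∈ {19/3}
|BD| ∈ [5, 33]
|AC| ∈ [23/3, 61/3]
|BC| ∈ [0, 118/3]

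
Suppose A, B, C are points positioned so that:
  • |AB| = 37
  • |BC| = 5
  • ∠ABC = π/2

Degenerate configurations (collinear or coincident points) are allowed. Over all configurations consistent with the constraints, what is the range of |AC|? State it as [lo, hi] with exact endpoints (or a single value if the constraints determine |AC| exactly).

|AB| ∈ {37}
|BC| ∈ {5}
|AC| ∈ {√(1394)}

|AC| = √(1394)  (≈ 37.3363)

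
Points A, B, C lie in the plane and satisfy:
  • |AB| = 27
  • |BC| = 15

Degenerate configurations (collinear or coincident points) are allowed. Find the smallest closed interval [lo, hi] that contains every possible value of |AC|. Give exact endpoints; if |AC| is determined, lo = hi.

|AC| ∈ [12, 42]  (≈ [12.0000, 42.0000])

|AB| ∈ {27}
|BC| ∈ {15}
|AC| ∈ [12, 42]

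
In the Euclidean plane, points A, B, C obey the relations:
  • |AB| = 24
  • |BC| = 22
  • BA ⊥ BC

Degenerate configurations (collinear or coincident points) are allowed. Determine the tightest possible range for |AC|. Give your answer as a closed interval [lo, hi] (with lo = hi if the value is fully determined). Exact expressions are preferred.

|AB| ∈ {24}
|BC| ∈ {22}
|AC| ∈ {2·√(265)}

|AC| = 2·√(265)  (≈ 32.5576)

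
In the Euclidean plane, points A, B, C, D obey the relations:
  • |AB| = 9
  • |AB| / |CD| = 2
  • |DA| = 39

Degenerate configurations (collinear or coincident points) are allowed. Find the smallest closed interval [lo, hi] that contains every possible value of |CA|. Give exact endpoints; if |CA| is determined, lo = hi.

|AB| ∈ {9}
|AD| ∈ {39}
|CD| ∈ {9/2}
|BD| ∈ [30, 48]
|AC| ∈ [69/2, 87/2]
|BC| ∈ [51/2, 105/2]

|CA| ∈ [69/2, 87/2]  (≈ [34.5000, 43.5000])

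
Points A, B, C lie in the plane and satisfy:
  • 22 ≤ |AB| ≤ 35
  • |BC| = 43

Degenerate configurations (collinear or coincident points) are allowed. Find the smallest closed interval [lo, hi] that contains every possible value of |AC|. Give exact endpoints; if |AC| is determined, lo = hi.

|AB| ∈ [22, 35]
|BC| ∈ {43}
|AC| ∈ [8, 78]

|AC| ∈ [8, 78]  (≈ [8.0000, 78.0000])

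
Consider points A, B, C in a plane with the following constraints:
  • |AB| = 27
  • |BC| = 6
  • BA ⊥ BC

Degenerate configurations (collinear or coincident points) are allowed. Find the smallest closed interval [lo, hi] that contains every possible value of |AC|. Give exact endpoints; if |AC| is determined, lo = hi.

|AC| = 3·√(85)  (≈ 27.6586)

|AB| ∈ {27}
|BC| ∈ {6}
|AC| ∈ {3·√(85)}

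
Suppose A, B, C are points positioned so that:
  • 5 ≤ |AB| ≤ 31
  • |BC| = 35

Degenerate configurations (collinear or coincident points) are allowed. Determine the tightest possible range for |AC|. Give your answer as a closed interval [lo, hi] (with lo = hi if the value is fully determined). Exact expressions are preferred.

|AB| ∈ [5, 31]
|BC| ∈ {35}
|AC| ∈ [4, 66]

|AC| ∈ [4, 66]  (≈ [4.0000, 66.0000])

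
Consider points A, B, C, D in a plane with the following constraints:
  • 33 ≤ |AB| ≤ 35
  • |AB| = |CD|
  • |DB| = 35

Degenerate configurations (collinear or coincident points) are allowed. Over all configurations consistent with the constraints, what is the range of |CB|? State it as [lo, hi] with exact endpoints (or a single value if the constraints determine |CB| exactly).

|AB| ∈ [33, 35]
|BD| ∈ {35}
|CD| ∈ [33, 35]
|AD| ∈ [0, 70]
|BC| ∈ [0, 70]
|AC| ∈ [0, 105]

|CB| ∈ [0, 70]  (≈ [0.0000, 70.0000])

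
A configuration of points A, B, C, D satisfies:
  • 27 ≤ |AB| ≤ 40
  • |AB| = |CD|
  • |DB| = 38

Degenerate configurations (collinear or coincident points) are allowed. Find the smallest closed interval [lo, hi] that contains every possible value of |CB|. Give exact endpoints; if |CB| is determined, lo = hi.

|CB| ∈ [0, 78]  (≈ [0.0000, 78.0000])

|AB| ∈ [27, 40]
|BD| ∈ {38}
|CD| ∈ [27, 40]
|AD| ∈ [0, 78]
|BC| ∈ [0, 78]
|AC| ∈ [0, 118]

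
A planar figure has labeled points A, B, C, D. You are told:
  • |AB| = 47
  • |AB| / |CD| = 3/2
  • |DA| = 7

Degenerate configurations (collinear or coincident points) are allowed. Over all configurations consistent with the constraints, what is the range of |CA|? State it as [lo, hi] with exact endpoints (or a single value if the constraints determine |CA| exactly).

|CA| ∈ [73/3, 115/3]  (≈ [24.3333, 38.3333])

|AB| ∈ {47}
|AD| ∈ {7}
|CD| ∈ {94/3}
|BD| ∈ [40, 54]
|AC| ∈ [73/3, 115/3]
|BC| ∈ [26/3, 256/3]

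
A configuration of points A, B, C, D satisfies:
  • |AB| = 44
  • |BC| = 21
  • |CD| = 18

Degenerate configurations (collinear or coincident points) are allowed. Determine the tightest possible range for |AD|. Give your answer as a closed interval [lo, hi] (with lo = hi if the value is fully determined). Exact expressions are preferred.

|AB| ∈ {44}
|BC| ∈ {21}
|CD| ∈ {18}
|AC| ∈ [23, 65]
|BD| ∈ [3, 39]
|AD| ∈ [5, 83]

|AD| ∈ [5, 83]  (≈ [5.0000, 83.0000])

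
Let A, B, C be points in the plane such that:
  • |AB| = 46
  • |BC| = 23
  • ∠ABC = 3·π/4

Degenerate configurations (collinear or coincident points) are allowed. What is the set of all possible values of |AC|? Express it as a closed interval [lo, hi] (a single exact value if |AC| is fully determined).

|AB| ∈ {46}
|BC| ∈ {23}
|AC| ∈ {23·√(2·√(2) + 5)}

|AC| = 23·√(2·√(2) + 5)  (≈ 64.3525)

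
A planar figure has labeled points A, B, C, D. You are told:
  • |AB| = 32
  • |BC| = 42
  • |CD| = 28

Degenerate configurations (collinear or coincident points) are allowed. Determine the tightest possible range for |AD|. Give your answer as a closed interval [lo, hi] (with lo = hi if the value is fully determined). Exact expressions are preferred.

|AD| ∈ [0, 102]  (≈ [0.0000, 102.0000])

|AB| ∈ {32}
|BC| ∈ {42}
|CD| ∈ {28}
|AC| ∈ [10, 74]
|BD| ∈ [14, 70]
|AD| ∈ [0, 102]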